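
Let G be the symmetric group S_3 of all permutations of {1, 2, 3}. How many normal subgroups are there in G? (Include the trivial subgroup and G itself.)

G has 6 subgroups. Checking conjugation-invariance by order — order 1: 1/1 normal; order 2: 0/3 normal; order 3: 1/1 normal; order 6: 1/1 normal.
Total normal subgroups: 3.

3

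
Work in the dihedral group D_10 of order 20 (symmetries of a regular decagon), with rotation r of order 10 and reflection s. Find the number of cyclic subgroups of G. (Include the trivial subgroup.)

Group the elements of G by the cyclic subgroup they generate; each cyclic subgroup of order d accounts for φ(d) elements.
Cyclic subgroups by order — order 1: 1; order 2: 11; order 5: 1; order 10: 1.
Total: 14.

14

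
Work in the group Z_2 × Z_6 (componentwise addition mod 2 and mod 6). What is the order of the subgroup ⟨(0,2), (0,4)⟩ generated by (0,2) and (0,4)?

3

|⟨(0,2)⟩| = 3 and |⟨(0,4)⟩| = 3, so |H| is a multiple of lcm(3, 3) = 3 and divides |G| = 12.
Closing under the operation: H = {(0,0), (0,2), (0,4)}, so |H| = 3.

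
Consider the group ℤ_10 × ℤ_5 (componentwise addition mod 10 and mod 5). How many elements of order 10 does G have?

An element (a,b) has order lcm(ord(a), ord(b)); count pairs with lcm equal to 10.
Enumerating gives 24 such elements.

24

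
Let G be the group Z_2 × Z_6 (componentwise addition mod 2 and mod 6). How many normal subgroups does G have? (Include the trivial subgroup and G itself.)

10

G is abelian, so every subgroup is normal.
G has 10 subgroups in total, hence 10 normal subgroups.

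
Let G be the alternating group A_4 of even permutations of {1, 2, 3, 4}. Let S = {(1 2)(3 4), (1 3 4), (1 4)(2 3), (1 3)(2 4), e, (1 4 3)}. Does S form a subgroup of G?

Closure fails: (1 4 3) ∘ (1 2)(3 4) = (1 2 4) ∉ S. So S is not a subgroup.

No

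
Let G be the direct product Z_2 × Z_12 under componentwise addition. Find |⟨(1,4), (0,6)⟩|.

|⟨(1,4)⟩| = 6 and |⟨(0,6)⟩| = 2, so |H| is a multiple of lcm(6, 2) = 6 and divides |G| = 24.
Closing under the operation: H = {(0,0), (0,2), (0,4), (0,6), (0,8), (0,10), (1,0), (1,2), (1,4), (1,6), (1,8), (1,10)}, so |H| = 12.

12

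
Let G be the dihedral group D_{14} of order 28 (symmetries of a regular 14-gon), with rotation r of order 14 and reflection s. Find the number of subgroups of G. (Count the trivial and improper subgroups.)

|G| = 28, so by Lagrange every subgroup order divides 28. Divisors: 1, 2, 4, 7, 14, 28.
Subgroups by order — order 1: 1; order 2: 15; order 4: 7; order 7: 1; order 14: 3; order 28: 1.
Total: 1 + 15 + 7 + 1 + 3 + 1 = 28.

28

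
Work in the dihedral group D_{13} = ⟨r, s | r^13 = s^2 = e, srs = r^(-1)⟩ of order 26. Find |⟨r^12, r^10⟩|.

13

|⟨r^12⟩| = 13 and |⟨r^10⟩| = 13, so |H| is a multiple of lcm(13, 13) = 13 and divides |G| = 26.
Closing under the operation: H = {e, r, r^2, r^3, r^4, r^5, r^6, r^7, r^8, r^9, r^10, r^11, r^12}, so |H| = 13.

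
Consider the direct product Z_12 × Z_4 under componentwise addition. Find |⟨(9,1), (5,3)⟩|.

24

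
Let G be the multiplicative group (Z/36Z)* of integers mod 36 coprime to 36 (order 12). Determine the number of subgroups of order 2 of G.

3

|G| = 12 and 2 | 12, so subgroups of order 2 are possible by Lagrange.
The subgroups of order 2 are: {1, 17}; {1, 19}; {1, 35}.
So G has 3 subgroups of order 2.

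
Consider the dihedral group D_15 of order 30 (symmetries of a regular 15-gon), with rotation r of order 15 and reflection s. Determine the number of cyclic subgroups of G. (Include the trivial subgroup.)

19

A cyclic subgroup of order d is generated by each of its φ(d) elements of order d, so the cyclic subgroups of order d number (#elements of order d)/φ(d).
Cyclic subgroups by order — order 1: 1; order 2: 15; order 3: 1; order 5: 1; order 15: 1.
Total: 19.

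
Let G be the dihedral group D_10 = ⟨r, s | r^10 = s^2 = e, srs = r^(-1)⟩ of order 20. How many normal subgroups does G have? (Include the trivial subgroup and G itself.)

G has 22 subgroups. Checking conjugation-invariance by order — order 1: 1/1 normal; order 2: 1/11 normal; order 4: 0/5 normal; order 5: 1/1 normal; order 10: 3/3 normal; order 20: 1/1 normal.
Total normal subgroups: 7.

7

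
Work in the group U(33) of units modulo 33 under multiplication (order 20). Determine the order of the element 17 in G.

10

Compute successive powers of 17 mod 33: 17, 25, 29, 31, 32, 16, 8, 4, …; 17^10 ≡ 1 (mod 33).
So |⟨17⟩| = 10.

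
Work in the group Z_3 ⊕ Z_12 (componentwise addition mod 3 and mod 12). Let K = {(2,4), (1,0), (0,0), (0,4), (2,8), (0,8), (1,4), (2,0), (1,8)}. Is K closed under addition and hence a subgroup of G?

|K| = 9 divides |G| = 36, consistent with Lagrange.
K contains the identity, every element's inverse is in K, and K is closed under +: it is a subgroup.

Yes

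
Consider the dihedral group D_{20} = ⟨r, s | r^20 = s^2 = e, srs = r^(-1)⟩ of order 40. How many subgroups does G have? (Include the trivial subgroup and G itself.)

|G| = 40, so by Lagrange every subgroup order divides 40. Divisors: 1, 2, 4, 5, 8, 10, 20, 40.
Subgroups by order — order 1: 1; order 2: 21; order 4: 11; order 5: 1; order 8: 5; order 10: 5; order 20: 3; order 40: 1.
Total: 1 + 21 + 11 + 1 + 5 + 5 + 3 + 1 = 48.

48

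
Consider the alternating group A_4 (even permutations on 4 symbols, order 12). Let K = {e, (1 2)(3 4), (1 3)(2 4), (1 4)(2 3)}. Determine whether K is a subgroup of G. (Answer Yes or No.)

Yes

|K| = 4 divides |G| = 12, consistent with Lagrange.
K contains the identity, every element's inverse is in K, and K is closed under ∘: it is a subgroup.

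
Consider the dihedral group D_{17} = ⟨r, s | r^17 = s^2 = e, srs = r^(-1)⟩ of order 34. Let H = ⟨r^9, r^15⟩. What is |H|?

|⟨r^9⟩| = 17 and |⟨r^15⟩| = 17, so |H| is a multiple of lcm(17, 17) = 17 and divides |G| = 34.
Closing under the operation: H = {e, r, r^2, r^3, r^4, r^5, r^6, r^7, r^8, r^9, r^10, r^11, r^12, r^13, r^14, r^15, r^16}, so |H| = 17.

17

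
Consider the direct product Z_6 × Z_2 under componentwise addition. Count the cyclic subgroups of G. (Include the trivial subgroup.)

8

Each element a generates a cyclic subgroup ⟨a⟩; distinct elements may generate the same one (a cyclic group of order d has φ(d) generators).
Cyclic subgroups by order — order 1: 1; order 2: 3; order 3: 1; order 6: 3.
Total: 8.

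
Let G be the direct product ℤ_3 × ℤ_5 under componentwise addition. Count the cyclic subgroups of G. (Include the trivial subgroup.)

Group the elements of G by the cyclic subgroup they generate; each cyclic subgroup of order d accounts for φ(d) elements.
Cyclic subgroups by order — order 1: 1; order 3: 1; order 5: 1; order 15: 1.
Total: 4.

4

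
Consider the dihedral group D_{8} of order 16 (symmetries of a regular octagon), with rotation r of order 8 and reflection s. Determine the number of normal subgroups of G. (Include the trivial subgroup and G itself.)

7

G has 19 subgroups. Checking conjugation-invariance by order — order 1: 1/1 normal; order 2: 1/9 normal; order 4: 1/5 normal; order 8: 3/3 normal; order 16: 1/1 normal.
Total normal subgroups: 7.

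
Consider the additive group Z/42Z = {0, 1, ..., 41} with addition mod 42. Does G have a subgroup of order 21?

21 | 42. A subgroup of order 21 is {0, 2, 4, 6, 8, 10, 12, 14, 16, 18, 20, 22, 24, 26, 28, 30, 32, 34, 36, 38, 40}.

Yes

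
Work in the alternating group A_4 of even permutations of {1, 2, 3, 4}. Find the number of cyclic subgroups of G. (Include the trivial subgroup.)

8

Group the elements of G by the cyclic subgroup they generate; each cyclic subgroup of order d accounts for φ(d) elements.
Cyclic subgroups by order — order 1: 1; order 2: 3; order 3: 4.
Total: 8.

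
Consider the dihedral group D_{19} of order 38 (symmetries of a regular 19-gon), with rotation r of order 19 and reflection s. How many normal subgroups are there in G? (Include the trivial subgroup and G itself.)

3

G has 22 subgroups. Checking conjugation-invariance by order — order 1: 1/1 normal; order 2: 0/19 normal; order 19: 1/1 normal; order 38: 1/1 normal.
Total normal subgroups: 3.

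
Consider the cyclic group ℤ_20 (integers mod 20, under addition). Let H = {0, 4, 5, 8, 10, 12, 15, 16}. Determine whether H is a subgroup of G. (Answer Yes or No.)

|H| = 8 does not divide |G| = 20, so by Lagrange H is not a subgroup.

No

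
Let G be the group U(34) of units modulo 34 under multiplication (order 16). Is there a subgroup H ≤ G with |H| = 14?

14 does not divide |G| = 16, so by Lagrange no subgroup of order 14 exists.

No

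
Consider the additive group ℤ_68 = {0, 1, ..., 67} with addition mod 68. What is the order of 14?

In ℤ_68, the order of an element a is n/gcd(a, n).
gcd(14, 68) = 2, so |⟨14⟩| = 68/2 = 34.

34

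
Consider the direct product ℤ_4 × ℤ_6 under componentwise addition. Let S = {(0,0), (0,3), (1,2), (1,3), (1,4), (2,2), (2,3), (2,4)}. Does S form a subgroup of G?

No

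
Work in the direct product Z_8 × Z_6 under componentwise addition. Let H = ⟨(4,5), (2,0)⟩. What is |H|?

|⟨(4,5)⟩| = 6 and |⟨(2,0)⟩| = 4, so |H| is a multiple of lcm(6, 4) = 12 and divides |G| = 48.
Closing under the operation: H = {(0,0), (0,1), (0,2), (0,3), (0,4), (0,5), (2,0), (2,1), (2,2), (2,3), (2,4), (2,5), (4,0), (4,1), (4,2), (4,3), (4,4), (4,5), (6,0), (6,1), (6,2), (6,3), (6,4), (6,5)}, so |H| = 24.

24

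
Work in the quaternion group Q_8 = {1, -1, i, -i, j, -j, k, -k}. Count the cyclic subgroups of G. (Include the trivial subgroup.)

Group the elements of G by the cyclic subgroup they generate; each cyclic subgroup of order d accounts for φ(d) elements.
Cyclic subgroups by order — order 1: 1; order 2: 1; order 4: 3.
Total: 5.

5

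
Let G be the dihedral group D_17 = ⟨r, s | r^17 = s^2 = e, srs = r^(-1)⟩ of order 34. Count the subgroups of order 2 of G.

|G| = 34 and 2 | 34, so subgroups of order 2 are possible by Lagrange.
The subgroups of order 2 are: {e, r^10s}; {e, r^11s}; {e, r^12s}; {e, r^13s}; … (17 in all).
So G has 17 subgroups of order 2.

17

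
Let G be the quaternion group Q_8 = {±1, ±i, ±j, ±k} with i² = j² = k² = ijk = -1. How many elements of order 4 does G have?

6

The elements of order 4 are: i, -i, j, -j, k, -k.
That's 6.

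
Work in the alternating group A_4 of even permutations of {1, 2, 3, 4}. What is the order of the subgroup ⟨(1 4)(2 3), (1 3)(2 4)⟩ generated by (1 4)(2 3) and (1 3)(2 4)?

4

|⟨(1 4)(2 3)⟩| = 2 and |⟨(1 3)(2 4)⟩| = 2, so |H| is a multiple of lcm(2, 2) = 2 and divides |G| = 12.
Closing under the operation: H = {e, (1 2)(3 4), (1 3)(2 4), (1 4)(2 3)}, so |H| = 4.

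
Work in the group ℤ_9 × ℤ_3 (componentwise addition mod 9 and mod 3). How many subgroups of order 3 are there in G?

4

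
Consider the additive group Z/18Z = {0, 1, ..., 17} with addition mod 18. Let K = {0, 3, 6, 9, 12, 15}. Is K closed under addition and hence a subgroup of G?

Yes

|K| = 6 divides |G| = 18, consistent with Lagrange.
K contains the identity, every element's inverse is in K, and K is closed under +: it is a subgroup.
In fact K = ⟨3⟩.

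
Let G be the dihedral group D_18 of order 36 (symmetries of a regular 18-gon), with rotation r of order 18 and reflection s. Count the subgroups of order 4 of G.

9

|G| = 36 and 4 | 36, so subgroups of order 4 are possible by Lagrange.
The subgroups of order 4 are: {e, r^9, rs, r^10s}; {e, r^9, r^2s, r^11s}; {e, r^9, r^3s, r^12s}; {e, r^9, r^4s, r^13s}; … (9 in all).
So G has 9 subgroups of order 4.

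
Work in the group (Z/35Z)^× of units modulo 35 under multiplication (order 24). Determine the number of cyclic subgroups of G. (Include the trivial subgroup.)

12

A cyclic subgroup of order d is generated by each of its φ(d) elements of order d, so the cyclic subgroups of order d number (#elements of order d)/φ(d).
Cyclic subgroups by order — order 1: 1; order 2: 3; order 3: 1; order 4: 2; order 6: 3; order 12: 2.
Total: 12.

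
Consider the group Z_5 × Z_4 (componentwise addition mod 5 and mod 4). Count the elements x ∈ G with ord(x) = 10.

An element (a,b) has order lcm(ord(a), ord(b)); count pairs with lcm equal to 10.
Enumerating gives 4 such elements.

4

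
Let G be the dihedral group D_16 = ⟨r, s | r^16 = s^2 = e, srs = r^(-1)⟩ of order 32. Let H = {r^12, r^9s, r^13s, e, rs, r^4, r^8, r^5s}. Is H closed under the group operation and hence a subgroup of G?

|H| = 8 divides |G| = 32, consistent with Lagrange.
H contains the identity, every element's inverse is in H, and H is closed under ·: it is a subgroup.

Yes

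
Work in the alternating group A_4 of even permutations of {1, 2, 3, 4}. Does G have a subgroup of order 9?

No

9 does not divide |G| = 12, so by Lagrange no subgroup of order 9 exists.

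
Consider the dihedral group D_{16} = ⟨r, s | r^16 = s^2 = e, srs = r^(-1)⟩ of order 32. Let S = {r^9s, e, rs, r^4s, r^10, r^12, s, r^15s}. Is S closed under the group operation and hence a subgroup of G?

No

r^12 ∈ S but its inverse r^4 ∉ S, so S is not a subgroup.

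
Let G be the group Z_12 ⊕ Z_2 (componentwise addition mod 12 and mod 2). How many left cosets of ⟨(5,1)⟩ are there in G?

2

|⟨(5,1)⟩| = 12 and |G| = 24.
By Lagrange, [G : H] = |G|/|H| = 24/12 = 2.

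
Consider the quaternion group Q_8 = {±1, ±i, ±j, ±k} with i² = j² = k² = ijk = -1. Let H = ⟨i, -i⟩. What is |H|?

4

|⟨i⟩| = 4 and |⟨-i⟩| = 4, so |H| is a multiple of lcm(4, 4) = 4 and divides |G| = 8.
Closing under the operation: H = {1, -1, i, -i}, so |H| = 4.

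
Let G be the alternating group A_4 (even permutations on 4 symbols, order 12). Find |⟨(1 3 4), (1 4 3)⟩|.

3

|⟨(1 3 4)⟩| = 3 and |⟨(1 4 3)⟩| = 3, so |H| is a multiple of lcm(3, 3) = 3 and divides |G| = 12.
Closing under the operation: H = {e, (1 3 4), (1 4 3)}, so |H| = 3.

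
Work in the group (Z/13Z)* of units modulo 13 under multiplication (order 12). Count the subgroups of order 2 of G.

|G| = 12 and 2 | 12, so subgroups of order 2 are possible by Lagrange.
The subgroups of order 2 are: {1, 12}.
So G has 1 subgroup of order 2.

1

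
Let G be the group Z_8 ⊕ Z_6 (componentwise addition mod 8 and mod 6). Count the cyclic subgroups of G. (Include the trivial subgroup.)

A cyclic subgroup of order d is generated by each of its φ(d) elements of order d, so the cyclic subgroups of order d number (#elements of order d)/φ(d).
Cyclic subgroups by order — order 1: 1; order 2: 3; order 3: 1; order 4: 2; order 6: 3; order 8: 2; order 12: 2; order 24: 2.
Total: 16.

16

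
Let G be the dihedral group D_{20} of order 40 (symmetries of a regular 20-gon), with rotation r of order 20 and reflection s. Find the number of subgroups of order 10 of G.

5

|G| = 40 and 10 | 40, so subgroups of order 10 are possible by Lagrange.
The subgroups of order 10 are: {e, r^2, r^4, r^6, r^8, r^10, r^12, r^14, r^16, r^18}; {e, r^4, r^8, r^12, r^16, r^2s, r^6s, r^10s, r^14s, r^18s}; {e, r^4, r^8, r^12, r^16, r^3s, r^7s, r^11s, r^15s, r^19s}; {e, r^4, r^8, r^12, r^16, s, r^4s, r^8s, r^12s, r^16s}; … (5 in all).
So G has 5 subgroups of order 10.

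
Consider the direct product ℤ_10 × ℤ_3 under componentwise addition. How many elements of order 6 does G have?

An element (a,b) has order lcm(ord(a), ord(b)); count pairs with lcm equal to 6.
Enumerating gives 2 such elements.

2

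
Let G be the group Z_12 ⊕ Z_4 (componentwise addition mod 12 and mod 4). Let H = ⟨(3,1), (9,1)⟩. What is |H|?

8

|⟨(3,1)⟩| = 4 and |⟨(9,1)⟩| = 4, so |H| is a multiple of lcm(4, 4) = 4 and divides |G| = 48.
Closing under the operation: H = {(0,0), (0,2), (3,1), (3,3), (6,0), (6,2), (9,1), (9,3)}, so |H| = 8.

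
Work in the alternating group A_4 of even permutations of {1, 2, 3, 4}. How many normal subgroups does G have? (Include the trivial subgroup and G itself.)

G has 10 subgroups. Checking conjugation-invariance by order — order 1: 1/1 normal; order 2: 0/3 normal; order 3: 0/4 normal; order 4: 1/1 normal; order 12: 1/1 normal.
Total normal subgroups: 3.

3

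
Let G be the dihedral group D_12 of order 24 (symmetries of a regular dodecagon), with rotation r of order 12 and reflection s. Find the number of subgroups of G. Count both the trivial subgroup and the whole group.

|G| = 24, so by Lagrange every subgroup order divides 24. Divisors: 1, 2, 3, 4, 6, 8, 12, 24.
Subgroups by order — order 1: 1; order 2: 13; order 3: 1; order 4: 7; order 6: 5; order 8: 3; order 12: 3; order 24: 1.
Total: 1 + 13 + 1 + 7 + 5 + 3 + 3 + 1 = 34.

34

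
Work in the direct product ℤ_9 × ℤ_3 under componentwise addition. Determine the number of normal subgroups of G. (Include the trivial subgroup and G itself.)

10

G is abelian, so every subgroup is normal.
G has 10 subgroups in total, hence 10 normal subgroups.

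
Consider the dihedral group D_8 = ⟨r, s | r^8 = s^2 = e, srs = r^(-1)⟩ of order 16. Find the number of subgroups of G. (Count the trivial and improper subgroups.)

19

|G| = 16, so by Lagrange every subgroup order divides 16. Divisors: 1, 2, 4, 8, 16.
Subgroups by order — order 1: 1; order 2: 9; order 4: 5; order 8: 3; order 16: 1.
Total: 1 + 9 + 5 + 3 + 1 = 19.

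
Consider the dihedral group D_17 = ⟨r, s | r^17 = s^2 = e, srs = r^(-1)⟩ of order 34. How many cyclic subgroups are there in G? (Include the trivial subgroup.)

Each element a generates a cyclic subgroup ⟨a⟩; distinct elements may generate the same one (a cyclic group of order d has φ(d) generators).
Cyclic subgroups by order — order 1: 1; order 2: 17; order 17: 1.
Total: 19.

19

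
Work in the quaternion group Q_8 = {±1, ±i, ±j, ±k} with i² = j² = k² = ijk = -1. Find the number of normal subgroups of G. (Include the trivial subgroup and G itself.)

6

G has 6 subgroups. Checking conjugation-invariance by order — order 1: 1/1 normal; order 2: 1/1 normal; order 4: 3/3 normal; order 8: 1/1 normal.
Total normal subgroups: 6.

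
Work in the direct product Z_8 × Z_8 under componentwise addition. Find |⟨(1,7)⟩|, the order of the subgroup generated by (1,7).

8

The order of (1,7) in Z_8 × Z_8 is lcm(ord(1) in Z_8, ord(7) in Z_8).
ord(1) = 8 and ord(7) = 8, so |⟨(1,7)⟩| = lcm(8, 8) = 8.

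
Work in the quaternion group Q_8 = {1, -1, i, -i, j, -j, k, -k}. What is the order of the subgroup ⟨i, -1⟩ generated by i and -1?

4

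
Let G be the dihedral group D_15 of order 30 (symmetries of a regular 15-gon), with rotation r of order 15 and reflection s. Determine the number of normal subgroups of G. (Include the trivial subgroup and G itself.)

5

G has 28 subgroups. Checking conjugation-invariance by order — order 1: 1/1 normal; order 2: 0/15 normal; order 3: 1/1 normal; order 5: 1/1 normal; order 6: 0/5 normal; order 10: 0/3 normal; order 15: 1/1 normal; order 30: 1/1 normal.
Total normal subgroups: 5.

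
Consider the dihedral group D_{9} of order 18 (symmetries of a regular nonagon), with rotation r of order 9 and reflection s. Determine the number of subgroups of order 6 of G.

3

|G| = 18 and 6 | 18, so subgroups of order 6 are possible by Lagrange.
The subgroups of order 6 are: {e, r^3, r^6, r^2s, r^5s, r^8s}; {e, r^3, r^6, s, r^3s, r^6s}; {e, r^3, r^6, rs, r^4s, r^7s}.
So G has 3 subgroups of order 6.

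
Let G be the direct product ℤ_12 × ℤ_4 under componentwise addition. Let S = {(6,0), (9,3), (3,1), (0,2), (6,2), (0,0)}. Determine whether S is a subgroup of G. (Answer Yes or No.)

Closure fails: (9,3) + (0,2) = (9,1) ∉ S. So S is not a subgroup.

No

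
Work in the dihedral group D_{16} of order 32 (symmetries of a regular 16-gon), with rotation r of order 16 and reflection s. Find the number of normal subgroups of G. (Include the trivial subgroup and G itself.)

G has 36 subgroups. Checking conjugation-invariance by order — order 1: 1/1 normal; order 2: 1/17 normal; order 4: 1/9 normal; order 8: 1/5 normal; order 16: 3/3 normal; order 32: 1/1 normal.
Total normal subgroups: 8.

8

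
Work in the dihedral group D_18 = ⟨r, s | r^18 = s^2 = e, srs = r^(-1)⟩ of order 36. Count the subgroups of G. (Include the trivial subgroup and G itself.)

45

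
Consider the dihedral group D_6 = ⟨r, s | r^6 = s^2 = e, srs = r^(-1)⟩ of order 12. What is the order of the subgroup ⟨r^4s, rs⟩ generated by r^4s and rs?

4

|⟨r^4s⟩| = 2 and |⟨rs⟩| = 2, so |H| is a multiple of lcm(2, 2) = 2 and divides |G| = 12.
Closing under the operation: H = {e, r^3, rs, r^4s}, so |H| = 4.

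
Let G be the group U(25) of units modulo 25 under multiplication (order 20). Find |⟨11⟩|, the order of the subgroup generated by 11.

5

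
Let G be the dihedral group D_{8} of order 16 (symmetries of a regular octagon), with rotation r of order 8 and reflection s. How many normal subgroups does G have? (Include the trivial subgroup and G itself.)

G has 19 subgroups. Checking conjugation-invariance by order — order 1: 1/1 normal; order 2: 1/9 normal; order 4: 1/5 normal; order 8: 3/3 normal; order 16: 1/1 normal.
Total normal subgroups: 7.

7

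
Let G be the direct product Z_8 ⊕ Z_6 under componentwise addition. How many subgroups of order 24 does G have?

|G| = 48 and 24 | 48, so subgroups of order 24 are possible by Lagrange.
The subgroups of order 24 are: {(0,0), (0,1), (0,2), (0,3), (0,4), (0,5), (2,0), (2,1), (2,2), (2,3), (2,4), (2,5), (4,0), (4,1), (4,2), (4,3), (4,4), (4,5), (6,0), (6,1), (6,2), (6,3), (6,4), (6,5)}; {(0,0), (0,2), (0,4), (1,0), (1,2), (1,4), (2,0), (2,2), (2,4), (3,0), (3,2), (3,4), (4,0), (4,2), (4,4), (5,0), (5,2), (5,4), (6,0), (6,2), (6,4), (7,0), (7,2), (7,4)}; {(0,0), (0,2), (0,4), (1,1), (1,3), (1,5), (2,0), (2,2), (2,4), (3,1), (3,3), (3,5), (4,0), (4,2), (4,4), (5,1), (5,3), (5,5), (6,0), (6,2), (6,4), (7,1), (7,3), (7,5)}.
So G has 3 subgroups of order 24.

3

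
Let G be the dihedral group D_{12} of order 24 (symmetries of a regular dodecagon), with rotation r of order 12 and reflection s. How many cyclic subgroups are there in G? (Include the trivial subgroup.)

18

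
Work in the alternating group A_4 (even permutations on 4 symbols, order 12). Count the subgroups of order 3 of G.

4

|G| = 12 and 3 | 12, so subgroups of order 3 are possible by Lagrange.
The subgroups of order 3 are: {e, (1 2 3), (1 3 2)}; {e, (1 2 4), (1 4 2)}; {e, (1 3 4), (1 4 3)}; {e, (2 3 4), (2 4 3)}.
So G has 4 subgroups of order 3.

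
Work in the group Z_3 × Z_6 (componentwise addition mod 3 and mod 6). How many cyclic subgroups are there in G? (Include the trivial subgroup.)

10

A cyclic subgroup of order d is generated by each of its φ(d) elements of order d, so the cyclic subgroups of order d number (#elements of order d)/φ(d).
Cyclic subgroups by order — order 1: 1; order 2: 1; order 3: 4; order 6: 4.
Total: 10.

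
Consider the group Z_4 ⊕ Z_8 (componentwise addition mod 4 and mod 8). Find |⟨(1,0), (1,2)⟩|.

16

|⟨(1,0)⟩| = 4 and |⟨(1,2)⟩| = 4, so |H| is a multiple of lcm(4, 4) = 4 and divides |G| = 32.
Closing under the operation: H = {(0,0), (0,2), (0,4), (0,6), (1,0), (1,2), (1,4), (1,6), (2,0), (2,2), (2,4), (2,6), (3,0), (3,2), (3,4), (3,6)}, so |H| = 16.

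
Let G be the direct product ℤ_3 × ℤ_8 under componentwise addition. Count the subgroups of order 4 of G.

|G| = 24 and 4 | 24, so subgroups of order 4 are possible by Lagrange.
The subgroups of order 4 are: {(0,0), (0,2), (0,4), (0,6)}.
So G has 1 subgroup of order 4.

1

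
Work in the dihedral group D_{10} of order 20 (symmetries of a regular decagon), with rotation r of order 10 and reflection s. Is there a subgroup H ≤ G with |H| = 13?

13 does not divide |G| = 20, so by Lagrange no subgroup of order 13 exists.

No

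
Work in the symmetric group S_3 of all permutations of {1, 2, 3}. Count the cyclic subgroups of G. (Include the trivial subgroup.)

Group the elements of G by the cyclic subgroup they generate; each cyclic subgroup of order d accounts for φ(d) elements.
Cyclic subgroups by order — order 1: 1; order 2: 3; order 3: 1.
Total: 5.

5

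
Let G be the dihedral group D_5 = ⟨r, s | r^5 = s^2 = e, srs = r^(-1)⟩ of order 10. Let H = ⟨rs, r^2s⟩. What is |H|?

10

|⟨rs⟩| = 2 and |⟨r^2s⟩| = 2, so |H| is a multiple of lcm(2, 2) = 2 and divides |G| = 10.
Closing {rs, r^2s} under the group operation gives all of G, so |H| = 10.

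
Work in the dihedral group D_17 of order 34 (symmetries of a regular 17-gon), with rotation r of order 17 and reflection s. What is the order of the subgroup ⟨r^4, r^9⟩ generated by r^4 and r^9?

17

|⟨r^4⟩| = 17 and |⟨r^9⟩| = 17, so |H| is a multiple of lcm(17, 17) = 17 and divides |G| = 34.
Closing under the operation: H = {e, r, r^2, r^3, r^4, r^5, r^6, r^7, r^8, r^9, r^10, r^11, r^12, r^13, r^14, r^15, r^16}, so |H| = 17.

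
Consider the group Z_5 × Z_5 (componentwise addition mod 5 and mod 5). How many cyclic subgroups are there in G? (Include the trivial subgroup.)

7

Group the elements of G by the cyclic subgroup they generate; each cyclic subgroup of order d accounts for φ(d) elements.
Cyclic subgroups by order — order 1: 1; order 5: 6.
Total: 7.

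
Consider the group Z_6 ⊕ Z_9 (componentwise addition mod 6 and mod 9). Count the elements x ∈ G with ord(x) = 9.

An element (a,b) has order lcm(ord(a), ord(b)); count pairs with lcm equal to 9.
Enumerating gives 18 such elements.

18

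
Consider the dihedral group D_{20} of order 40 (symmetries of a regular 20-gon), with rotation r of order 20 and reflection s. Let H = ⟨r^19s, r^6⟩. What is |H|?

20

|⟨r^19s⟩| = 2 and |⟨r^6⟩| = 10, so |H| is a multiple of lcm(2, 10) = 10 and divides |G| = 40.
Closing under the operation: H = {e, r^2, r^4, r^6, r^8, r^10, r^12, r^14, r^16, r^18, rs, r^3s, r^5s, r^7s, r^9s, r^11s, r^13s, r^15s, r^17s, r^19s}, so |H| = 20.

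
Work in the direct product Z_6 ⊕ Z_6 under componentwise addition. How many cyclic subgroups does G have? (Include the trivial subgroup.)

20

A cyclic subgroup of order d is generated by each of its φ(d) elements of order d, so the cyclic subgroups of order d number (#elements of order d)/φ(d).
Cyclic subgroups by order — order 1: 1; order 2: 3; order 3: 4; order 6: 12.
Total: 20.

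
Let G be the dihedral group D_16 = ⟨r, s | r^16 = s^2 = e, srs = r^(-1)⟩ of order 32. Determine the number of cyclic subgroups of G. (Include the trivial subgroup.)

Each element a generates a cyclic subgroup ⟨a⟩; distinct elements may generate the same one (a cyclic group of order d has φ(d) generators).
Cyclic subgroups by order — order 1: 1; order 2: 17; order 4: 1; order 8: 1; order 16: 1.
Total: 21.

21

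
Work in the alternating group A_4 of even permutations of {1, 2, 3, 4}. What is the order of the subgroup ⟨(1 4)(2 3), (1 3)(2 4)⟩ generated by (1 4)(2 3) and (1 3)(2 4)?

4

|⟨(1 4)(2 3)⟩| = 2 and |⟨(1 3)(2 4)⟩| = 2, so |H| is a multiple of lcm(2, 2) = 2 and divides |G| = 12.
Closing under the operation: H = {e, (1 2)(3 4), (1 3)(2 4), (1 4)(2 3)}, so |H| = 4.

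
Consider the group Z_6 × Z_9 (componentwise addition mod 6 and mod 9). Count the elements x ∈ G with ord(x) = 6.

An element (a,b) has order lcm(ord(a), ord(b)); count pairs with lcm equal to 6.
Enumerating gives 8 such elements.

8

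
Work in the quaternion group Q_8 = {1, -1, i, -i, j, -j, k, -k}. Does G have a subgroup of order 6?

6 does not divide |G| = 8, so by Lagrange no subgroup of order 6 exists.

No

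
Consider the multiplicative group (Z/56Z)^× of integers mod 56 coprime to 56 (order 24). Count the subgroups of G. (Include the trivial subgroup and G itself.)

32

|G| = 24, so by Lagrange every subgroup order divides 24. Divisors: 1, 2, 3, 4, 6, 8, 12, 24.
Subgroups by order — order 1: 1; order 2: 7; order 3: 1; order 4: 7; order 6: 7; order 8: 1; order 12: 7; order 24: 1.
Total: 1 + 7 + 1 + 7 + 7 + 1 + 7 + 1 = 32.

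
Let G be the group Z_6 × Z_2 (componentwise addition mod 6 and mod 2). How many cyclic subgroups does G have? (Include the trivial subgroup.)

Each element a generates a cyclic subgroup ⟨a⟩; distinct elements may generate the same one (a cyclic group of order d has φ(d) generators).
Cyclic subgroups by order — order 1: 1; order 2: 3; order 3: 1; order 6: 3.
Total: 8.

8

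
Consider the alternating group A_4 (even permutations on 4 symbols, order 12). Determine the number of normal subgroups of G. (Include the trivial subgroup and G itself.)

G has 10 subgroups. Checking conjugation-invariance by order — order 1: 1/1 normal; order 2: 0/3 normal; order 3: 0/4 normal; order 4: 1/1 normal; order 12: 1/1 normal.
Total normal subgroups: 3.

3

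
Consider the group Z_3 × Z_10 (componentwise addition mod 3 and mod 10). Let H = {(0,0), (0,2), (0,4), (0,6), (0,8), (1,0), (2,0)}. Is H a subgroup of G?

|H| = 7 does not divide |G| = 30, so by Lagrange H is not a subgroup.

No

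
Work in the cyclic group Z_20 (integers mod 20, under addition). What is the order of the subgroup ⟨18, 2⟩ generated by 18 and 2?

|⟨18⟩| = 10 and |⟨2⟩| = 10, so |H| is a multiple of lcm(10, 10) = 10 and divides |G| = 20.
Closing under the operation: H = {0, 2, 4, 6, 8, 10, 12, 14, 16, 18}, so |H| = 10.

10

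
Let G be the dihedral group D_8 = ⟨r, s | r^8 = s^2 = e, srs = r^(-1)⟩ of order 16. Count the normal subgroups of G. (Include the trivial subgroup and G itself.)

7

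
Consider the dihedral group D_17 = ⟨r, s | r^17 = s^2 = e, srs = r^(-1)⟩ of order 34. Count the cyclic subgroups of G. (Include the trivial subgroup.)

19

Group the elements of G by the cyclic subgroup they generate; each cyclic subgroup of order d accounts for φ(d) elements.
Cyclic subgroups by order — order 1: 1; order 2: 17; order 17: 1.
Total: 19.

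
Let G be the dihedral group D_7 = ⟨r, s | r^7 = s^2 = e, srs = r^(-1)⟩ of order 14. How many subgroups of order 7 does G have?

|G| = 14 and 7 | 14, so subgroups of order 7 are possible by Lagrange.
The subgroups of order 7 are: {e, r, r^2, r^3, r^4, r^5, r^6}.
So G has 1 subgroup of order 7.

1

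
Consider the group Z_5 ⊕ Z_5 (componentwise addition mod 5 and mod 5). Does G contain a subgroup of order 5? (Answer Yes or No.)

5 | 25. A subgroup of order 5 is {(0,0), (0,1), (0,2), (0,3), (0,4)}.

Yes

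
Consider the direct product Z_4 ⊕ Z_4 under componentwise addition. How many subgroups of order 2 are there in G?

|G| = 16 and 2 | 16, so subgroups of order 2 are possible by Lagrange.
The subgroups of order 2 are: {(0,0), (0,2)}; {(0,0), (2,0)}; {(0,0), (2,2)}.
So G has 3 subgroups of order 2.

3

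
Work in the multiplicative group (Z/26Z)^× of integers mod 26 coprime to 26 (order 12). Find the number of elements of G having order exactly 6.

The elements of order 6 are: 17, 23.
That's 2.

2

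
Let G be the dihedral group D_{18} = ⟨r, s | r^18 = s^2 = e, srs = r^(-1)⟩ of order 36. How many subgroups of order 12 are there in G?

|G| = 36 and 12 | 36, so subgroups of order 12 are possible by Lagrange.
The subgroups of order 12 are: {e, r^3, r^6, r^9, r^12, r^15, rs, r^4s, r^7s, r^10s, r^13s, r^16s}; {e, r^3, r^6, r^9, r^12, r^15, r^2s, r^5s, r^8s, r^11s, r^14s, r^17s}; {e, r^3, r^6, r^9, r^12, r^15, s, r^3s, r^6s, r^9s, r^12s, r^15s}.
So G has 3 subgroups of order 12.

3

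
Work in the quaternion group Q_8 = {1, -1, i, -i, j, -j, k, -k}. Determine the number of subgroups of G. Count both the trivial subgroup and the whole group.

|G| = 8, so by Lagrange every subgroup order divides 8. Divisors: 1, 2, 4, 8.
Subgroups by order — order 1: 1; order 2: 1; order 4: 3; order 8: 1.
Total: 1 + 1 + 3 + 1 = 6.

6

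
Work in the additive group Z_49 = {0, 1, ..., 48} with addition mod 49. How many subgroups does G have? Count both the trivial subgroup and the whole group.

3

Subgroups of the cyclic group Z_49 correspond bijectively to divisors of 49.
Divisors of 49: 1, 7, 49.
So Z_49 has 3 subgroups.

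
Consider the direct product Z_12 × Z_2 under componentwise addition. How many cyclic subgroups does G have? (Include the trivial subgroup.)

12

Each element a generates a cyclic subgroup ⟨a⟩; distinct elements may generate the same one (a cyclic group of order d has φ(d) generators).
Cyclic subgroups by order — order 1: 1; order 2: 3; order 3: 1; order 4: 2; order 6: 3; order 12: 2.
Total: 12.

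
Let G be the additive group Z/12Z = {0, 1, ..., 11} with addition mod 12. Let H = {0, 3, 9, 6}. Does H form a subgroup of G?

Yes

|H| = 4 divides |G| = 12, consistent with Lagrange.
H contains the identity, every element's inverse is in H, and H is closed under +: it is a subgroup.
In fact H = ⟨9⟩.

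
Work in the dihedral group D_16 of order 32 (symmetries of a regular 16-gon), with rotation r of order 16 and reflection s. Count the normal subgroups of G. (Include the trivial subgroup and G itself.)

8

G has 36 subgroups. Checking conjugation-invariance by order — order 1: 1/1 normal; order 2: 1/17 normal; order 4: 1/9 normal; order 8: 1/5 normal; order 16: 3/3 normal; order 32: 1/1 normal.
Total normal subgroups: 8.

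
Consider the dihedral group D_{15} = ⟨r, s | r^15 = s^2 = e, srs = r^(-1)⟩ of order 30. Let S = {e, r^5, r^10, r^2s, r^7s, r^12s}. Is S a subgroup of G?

|S| = 6 divides |G| = 30, consistent with Lagrange.
S contains the identity, every element's inverse is in S, and S is closed under ·: it is a subgroup.

Yes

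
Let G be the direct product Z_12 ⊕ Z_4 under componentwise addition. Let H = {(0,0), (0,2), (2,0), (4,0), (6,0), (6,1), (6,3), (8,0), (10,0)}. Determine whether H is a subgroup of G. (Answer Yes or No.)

No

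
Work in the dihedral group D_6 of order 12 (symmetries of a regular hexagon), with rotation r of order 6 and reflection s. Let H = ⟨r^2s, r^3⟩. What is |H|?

4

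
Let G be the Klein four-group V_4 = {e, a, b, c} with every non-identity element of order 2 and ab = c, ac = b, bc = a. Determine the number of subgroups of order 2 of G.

3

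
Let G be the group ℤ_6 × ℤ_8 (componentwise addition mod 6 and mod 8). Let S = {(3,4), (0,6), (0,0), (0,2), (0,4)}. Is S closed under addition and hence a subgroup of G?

No

|S| = 5 does not divide |G| = 48, so by Lagrange S is not a subgroup.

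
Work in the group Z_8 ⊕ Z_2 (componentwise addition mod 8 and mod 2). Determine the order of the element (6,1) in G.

The order of (6,1) in Z_8 × Z_2 is lcm(ord(6) in Z_8, ord(1) in Z_2).
ord(6) = 4 and ord(1) = 2, so |⟨(6,1)⟩| = lcm(4, 2) = 4.

4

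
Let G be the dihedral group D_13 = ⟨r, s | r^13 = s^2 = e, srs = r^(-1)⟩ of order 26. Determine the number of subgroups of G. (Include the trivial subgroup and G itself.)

|G| = 26, so by Lagrange every subgroup order divides 26. Divisors: 1, 2, 13, 26.
Subgroups by order — order 1: 1; order 2: 13; order 13: 1; order 26: 1.
Total: 1 + 13 + 1 + 1 = 16.

16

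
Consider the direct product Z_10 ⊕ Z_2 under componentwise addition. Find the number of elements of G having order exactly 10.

An element (a,b) has order lcm(ord(a), ord(b)); count pairs with lcm equal to 10.
Enumerating gives 12 such elements.

12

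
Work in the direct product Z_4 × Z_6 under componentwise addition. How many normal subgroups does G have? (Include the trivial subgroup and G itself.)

G is abelian, so every subgroup is normal.
G has 16 subgroups in total, hence 16 normal subgroups.

16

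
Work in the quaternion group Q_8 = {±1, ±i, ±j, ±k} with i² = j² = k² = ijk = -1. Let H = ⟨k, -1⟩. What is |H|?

|⟨k⟩| = 4 and |⟨-1⟩| = 2, so |H| is a multiple of lcm(4, 2) = 4 and divides |G| = 8.
Closing under the operation: H = {1, -1, k, -k}, so |H| = 4.

4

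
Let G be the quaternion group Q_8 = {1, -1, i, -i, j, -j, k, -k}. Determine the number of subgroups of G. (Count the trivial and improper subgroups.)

6

|G| = 8, so by Lagrange every subgroup order divides 8. Divisors: 1, 2, 4, 8.
Subgroups by order — order 1: 1; order 2: 1; order 4: 3; order 8: 1.
Total: 1 + 1 + 3 + 1 = 6.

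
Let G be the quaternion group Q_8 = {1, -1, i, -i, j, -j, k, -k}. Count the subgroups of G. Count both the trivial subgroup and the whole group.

6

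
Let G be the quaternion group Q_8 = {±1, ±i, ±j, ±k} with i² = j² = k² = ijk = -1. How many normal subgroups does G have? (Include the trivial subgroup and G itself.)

G has 6 subgroups. Checking conjugation-invariance by order — order 1: 1/1 normal; order 2: 1/1 normal; order 4: 3/3 normal; order 8: 1/1 normal.
Total normal subgroups: 6.

6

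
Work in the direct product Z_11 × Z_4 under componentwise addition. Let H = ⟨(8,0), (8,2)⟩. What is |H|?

|⟨(8,0)⟩| = 11 and |⟨(8,2)⟩| = 22, so |H| is a multiple of lcm(11, 22) = 22 and divides |G| = 44.
Closing under the operation: H = {(0,0), (0,2), (1,0), (1,2), (2,0), (2,2), (3,0), (3,2), (4,0), (4,2), (5,0), (5,2), (6,0), (6,2), (7,0), (7,2), (8,0), (8,2), (9,0), (9,2), (10,0), (10,2)}, so |H| = 22.

22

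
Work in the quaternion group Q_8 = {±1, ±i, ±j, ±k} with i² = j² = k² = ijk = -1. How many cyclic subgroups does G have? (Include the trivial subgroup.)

A cyclic subgroup of order d is generated by each of its φ(d) elements of order d, so the cyclic subgroups of order d number (#elements of order d)/φ(d).
Cyclic subgroups by order — order 1: 1; order 2: 1; order 4: 3.
Total: 5.

5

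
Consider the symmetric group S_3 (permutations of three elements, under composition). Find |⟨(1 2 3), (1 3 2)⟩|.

3

|⟨(1 2 3)⟩| = 3 and |⟨(1 3 2)⟩| = 3, so |H| is a multiple of lcm(3, 3) = 3 and divides |G| = 6.
Closing under the operation: H = {e, (1 2 3), (1 3 2)}, so |H| = 3.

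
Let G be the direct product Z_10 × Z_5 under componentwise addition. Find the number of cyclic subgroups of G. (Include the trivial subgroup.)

A cyclic subgroup of order d is generated by each of its φ(d) elements of order d, so the cyclic subgroups of order d number (#elements of order d)/φ(d).
Cyclic subgroups by order — order 1: 1; order 2: 1; order 5: 6; order 10: 6.
Total: 14.

14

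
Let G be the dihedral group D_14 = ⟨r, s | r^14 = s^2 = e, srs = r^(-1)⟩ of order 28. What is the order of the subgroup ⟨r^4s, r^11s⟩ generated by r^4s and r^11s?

4

|⟨r^4s⟩| = 2 and |⟨r^11s⟩| = 2, so |H| is a multiple of lcm(2, 2) = 2 and divides |G| = 28.
Closing under the operation: H = {e, r^7, r^4s, r^11s}, so |H| = 4.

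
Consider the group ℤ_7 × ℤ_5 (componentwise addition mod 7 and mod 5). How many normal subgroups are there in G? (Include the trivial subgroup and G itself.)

4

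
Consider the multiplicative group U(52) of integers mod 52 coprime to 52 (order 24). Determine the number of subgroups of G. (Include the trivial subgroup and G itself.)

|G| = 24, so by Lagrange every subgroup order divides 24. Divisors: 1, 2, 3, 4, 6, 8, 12, 24.
Subgroups by order — order 1: 1; order 2: 3; order 3: 1; order 4: 3; order 6: 3; order 8: 1; order 12: 3; order 24: 1.
Total: 1 + 3 + 1 + 3 + 3 + 1 + 3 + 1 = 16.

16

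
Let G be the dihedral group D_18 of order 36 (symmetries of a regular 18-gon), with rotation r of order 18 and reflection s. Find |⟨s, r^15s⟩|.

12

|⟨s⟩| = 2 and |⟨r^15s⟩| = 2, so |H| is a multiple of lcm(2, 2) = 2 and divides |G| = 36.
Closing under the operation: H = {e, r^3, r^6, r^9, r^12, r^15, s, r^3s, r^6s, r^9s, r^12s, r^15s}, so |H| = 12.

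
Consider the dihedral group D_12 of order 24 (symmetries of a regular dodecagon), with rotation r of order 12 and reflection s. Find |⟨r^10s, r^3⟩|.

8

|⟨r^10s⟩| = 2 and |⟨r^3⟩| = 4, so |H| is a multiple of lcm(2, 4) = 4 and divides |G| = 24.
Closing under the operation: H = {e, r^3, r^6, r^9, rs, r^4s, r^7s, r^10s}, so |H| = 8.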